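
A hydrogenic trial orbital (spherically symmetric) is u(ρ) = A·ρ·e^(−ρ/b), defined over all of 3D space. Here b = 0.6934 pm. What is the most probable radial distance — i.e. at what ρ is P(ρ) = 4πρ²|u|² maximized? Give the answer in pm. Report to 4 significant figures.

The maximum of P(ρ) = 4πρ²|u|² occurs where its derivative vanishes.
Solving yields ρ = 2·b.
With b = 0.6934, the most probable radial distance is 1.3868 pm.

ρ ≈ 1.387 pm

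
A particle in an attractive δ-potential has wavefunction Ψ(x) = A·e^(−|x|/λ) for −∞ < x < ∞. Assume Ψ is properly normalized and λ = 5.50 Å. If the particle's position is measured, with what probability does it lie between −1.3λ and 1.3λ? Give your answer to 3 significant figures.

|Ψ|² is the probability density, so P = ∫_{−1.3λ}^{1.3λ} |Ψ|² dx.
The normalization integral ∫|Ψ|²dx over the whole domain equals λ·A², and A² cancels in the ratio.
Both integrals are even about x = 0, so only the x ≥ 0 halves are needed (the factors of 2 cancel). Let u = x/λ; then A² and the length scale cancel, so P = ∫_{0}^{1.3} e^(-2·u) du ÷ ∫_{0}^{∞} e^(-2·u) du.
Using ∫ e^(-2·u) du = -e^(-2·u)/2, the numerator is 1/2 - e^(-13/5)/2 and the denominator is 1/2.
The result is P = 0.9257.

P ≈ 0.926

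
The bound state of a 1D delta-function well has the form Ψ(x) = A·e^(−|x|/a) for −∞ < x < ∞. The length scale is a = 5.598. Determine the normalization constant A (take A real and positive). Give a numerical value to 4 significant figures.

Normalization requires ∫|Ψ|² dx = 1, integrated from −∞ to ∞.
With ∫₀^∞ x^0 e^(−αx) dx = 0!/α^1, with Ψ = A·e^(−|x|/a), the integral evaluates to A²·[a].
Plugging in a = 5.598 yields A = 0.42265.

A ≈ 0.4227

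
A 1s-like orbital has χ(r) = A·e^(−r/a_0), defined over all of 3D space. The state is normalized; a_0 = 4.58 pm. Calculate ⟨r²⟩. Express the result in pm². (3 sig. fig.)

⟨r²⟩ = ∫ r^2 |χ|² 4πr² dr over the full domain.
Evaluating both integrals, ⟨r²⟩ = 3·a_0^2.
With a_0 = 4.58, ⟨r^2⟩ = 62.93.

⟨r^2⟩ ≈ 62.9 pm^2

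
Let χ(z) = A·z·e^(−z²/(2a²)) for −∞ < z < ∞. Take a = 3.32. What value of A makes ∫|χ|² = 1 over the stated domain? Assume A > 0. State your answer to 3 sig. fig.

A ≈ 0.176

We need A² ∫|f|² dz = 1, taking the integral from −∞ to ∞.
Using the Gaussian integral ∫_{−∞}^{∞} e^(−αz²) dz = √(π/α), ∫|χ|² dz = A²·(√(π)·a^3/2).
Hence A² = 1/[√(π)·a^3/2].
Substituting a = 3.32 gives A² = 0.03083, so A = 0.1756.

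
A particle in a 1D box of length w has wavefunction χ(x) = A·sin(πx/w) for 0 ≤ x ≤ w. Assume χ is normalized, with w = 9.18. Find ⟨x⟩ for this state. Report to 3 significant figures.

⟨x⟩ ≈ 4.59

The expectation value is the |χ|²-weighted average of x: ∫ x|χ|² dx.
Evaluating both integrals, ⟨x⟩ = w/2.
With w = 9.18, ⟨x⟩ = 4.590.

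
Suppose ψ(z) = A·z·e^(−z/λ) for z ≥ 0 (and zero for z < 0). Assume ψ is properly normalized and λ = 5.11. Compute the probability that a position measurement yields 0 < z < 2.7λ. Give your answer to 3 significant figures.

|ψ|² is the probability density, so P = ∫_{0}^{2.7λ} |ψ|² dz.
With A² fixed by ∫|ψ|² = 1, i.e. A² = (λ^3/4)^(−1), substitute and integrate.
In terms of u = z/λ (A² and the length scale cancel between numerator and denominator), P = [∫_{0}^{2.7} u^2·e^(-2·u) du] / [∫_{0}^{∞} u^2·e^(-2·u) du].
Using ∫ u^2·e^(-2·u) du = -(2·u^2 + 2·u + 1)·e^(-2·u)/4, the numerator is 1/4 - 1049·e^(-27/5)/200 and the denominator is 1/4.
Evaluating gives P = 0.9052.

P ≈ 0.905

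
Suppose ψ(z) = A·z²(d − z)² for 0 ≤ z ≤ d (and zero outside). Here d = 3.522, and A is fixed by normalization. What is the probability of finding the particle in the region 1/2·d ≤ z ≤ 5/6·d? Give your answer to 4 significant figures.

P ≈ 0.4910

The probability is P = ∫ |ψ|² dz over [1/2·d, 5/6·d].
The normalization integral ∫|ψ|²dz over the whole domain equals d^9/630·A², and A² cancels in the ratio.
Substituting u = z/d, A² and the length scale cancel in the ratio: P = ∫_{1/2}^{5/6} u^4·(1 - u)^4 du / ∫_{0}^{1} u^4·(1 - u)^4 du.
An antiderivative of u^4·(1 - u)^4 is u^5·(70·u^4 - 315·u^3 + 540·u^2 - 420·u + 126)/630; evaluating from 1/2 to 5/6 gives ≈ 0.000779444, while the full integral is 1/630.
The result is P = 0.49105.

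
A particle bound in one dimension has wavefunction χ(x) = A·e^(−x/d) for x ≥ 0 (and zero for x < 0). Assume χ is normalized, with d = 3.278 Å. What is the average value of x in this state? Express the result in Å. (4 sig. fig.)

By definition ⟨x⟩ = ∫ x |χ(x)|² dx.
With ∫₀^∞ x^1 e^(−αx) dx = 1!/α^2, since the A² factors cancel between numerator and denominator, ⟨x⟩ = d/2.
With d = 3.278, ⟨x⟩ = 1.6390.

⟨x⟩ ≈ 1.639 Å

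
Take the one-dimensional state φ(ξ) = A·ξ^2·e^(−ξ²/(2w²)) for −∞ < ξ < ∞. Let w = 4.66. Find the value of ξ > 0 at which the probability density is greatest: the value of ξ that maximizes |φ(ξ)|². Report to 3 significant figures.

ξ ≈ 6.59

Differentiate |φ(ξ)|² with respect to ξ and set to zero.
Solving yields ξ = √(2)·w.
With w = 4.66, the value of ξ > 0 at which the probability density is greatest is 6.590.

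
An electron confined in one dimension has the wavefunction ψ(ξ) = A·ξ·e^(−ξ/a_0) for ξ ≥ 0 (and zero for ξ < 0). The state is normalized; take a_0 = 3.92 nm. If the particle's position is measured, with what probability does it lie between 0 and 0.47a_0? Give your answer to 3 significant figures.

The probability is P = ∫ |ψ|² dξ over [0, 0.47a_0].
The normalization integral ∫|ψ|²dξ over the whole domain equals a_0^3/4·A², and A² cancels in the ratio.
Let u = ξ/a_0; then A² and the length scale cancel, so P = ∫_{0}^{0.47} u^2·e^(-2·u) du ÷ ∫_{0}^{∞} u^2·e^(-2·u) du.
Using ∫ u^2·e^(-2·u) du = -(2·u^2 + 2·u + 1)·e^(-2·u)/4, the numerator is ≈ 0.017401 and the denominator is 1/4.
Taking the ratio, P = 0.06960.

P ≈ 0.0696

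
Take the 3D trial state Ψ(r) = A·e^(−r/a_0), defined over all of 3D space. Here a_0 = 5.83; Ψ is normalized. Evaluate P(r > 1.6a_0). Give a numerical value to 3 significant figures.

P ≈ 0.380

With dV = 4πr²dr, the probability is ∫|Ψ|² dV over r > 1.6a_0.
Normalization gives A² = 1/(π·a_0^3).
Substituting u = r/a_0, A², 4π and the length scale all cancel in the ratio: P = ∫_{1.6}^{∞} u^2·e^(-2·u) du / ∫_{0}^{∞} u^2·e^(-2·u) du.
With ∫ u^2·e^(-2·u) du = -(2·u^2 + 2·u + 1)·e^(-2·u)/4 + C, the region integral is 233·e^(-16/5)/100 and the full one is 1/4.
Taking the ratio yields P = 0.3799.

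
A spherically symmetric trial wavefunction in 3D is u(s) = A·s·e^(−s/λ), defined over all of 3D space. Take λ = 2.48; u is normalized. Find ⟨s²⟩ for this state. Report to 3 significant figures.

⟨s^2⟩ ≈ 46.1

⟨s²⟩ = ∫ s^2 |u|² 4πs² ds over the full domain.
The ratio of the moment integral to the normalization integral gives ⟨s²⟩ = 15·λ^2/2.
With λ = 2.48, ⟨s^2⟩ = 46.13.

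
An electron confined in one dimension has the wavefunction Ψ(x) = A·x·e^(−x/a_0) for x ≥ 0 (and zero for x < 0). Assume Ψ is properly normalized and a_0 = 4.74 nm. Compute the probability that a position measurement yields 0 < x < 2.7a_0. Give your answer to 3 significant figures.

|Ψ|² is the probability density, so P = ∫_{0}^{2.7a_0} |Ψ|² dx.
The normalization integral ∫|Ψ|²dx over the whole domain equals a_0^3/4·A², and A² cancels in the ratio.
In terms of u = x/a_0 (A² and the length scale cancel between numerator and denominator), P = [∫_{0}^{2.7} u^2·e^(-2·u) du] / [∫_{0}^{∞} u^2·e^(-2·u) du].
With ∫ u^2·e^(-2·u) du = -(2·u^2 + 2·u + 1)·e^(-2·u)/4 + C, the region integral is 1/4 - 1049·e^(-27/5)/200 and the full one is 1/4.
This works out to P = 0.9052.

P ≈ 0.905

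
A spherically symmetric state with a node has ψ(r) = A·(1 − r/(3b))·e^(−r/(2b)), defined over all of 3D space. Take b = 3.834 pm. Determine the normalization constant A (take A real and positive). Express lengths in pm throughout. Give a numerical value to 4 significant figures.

Require ∫ |ψ|² 4πr² dr = 1 over the whole domain.
The angular integral contributes 4π, leaving ∫₀^∞ r²|ψ|² dr.
Carrying out the integral gives A² · 8·π·b^3/3.
So A² = (8·π·b^3/3)^(−1).
Substituting b = 3.834 gives A² = 0.0021180, so A = 0.046022.

A ≈ 0.04602 pm^(-3/2)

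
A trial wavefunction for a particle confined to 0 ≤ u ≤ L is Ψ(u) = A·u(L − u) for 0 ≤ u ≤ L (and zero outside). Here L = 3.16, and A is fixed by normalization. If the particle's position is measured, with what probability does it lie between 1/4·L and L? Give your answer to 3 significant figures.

P = ∫_{1/4·L}^{L} |Ψ(u)|² du.
The normalization integral ∫|Ψ|²du over the whole domain equals L^5/30·A², and A² cancels in the ratio.
In terms of t = u/L (A² and the length scale cancel between numerator and denominator), P = [∫_{1/4}^{1} t^2·(1 - t)^2 dt] / [∫_{0}^{1} t^2·(1 - t)^2 dt].
Using ∫ t^2·(1 - t)^2 dt = t^3·(6·t^2 - 15·t + 10)/30, the numerator is 153/5120 and the denominator is 1/30.
Taking the ratio, P = 459/512.

P ≈ 0.896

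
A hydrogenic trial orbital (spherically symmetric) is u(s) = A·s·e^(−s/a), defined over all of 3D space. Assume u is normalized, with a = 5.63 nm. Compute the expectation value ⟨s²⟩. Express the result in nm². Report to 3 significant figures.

⟨s^2⟩ ≈ 238 nm^2

By definition ⟨s²⟩ = ∫ s^2 |u(s)|² 4πs² ds.
Recall ∫₀^∞ s^m e^(−s/β) ds = m!·β^(m+1), since the A² factors cancel between numerator and denominator, ⟨s²⟩ = 15·a^2/2.
With a = 5.63, ⟨s^2⟩ = 237.7.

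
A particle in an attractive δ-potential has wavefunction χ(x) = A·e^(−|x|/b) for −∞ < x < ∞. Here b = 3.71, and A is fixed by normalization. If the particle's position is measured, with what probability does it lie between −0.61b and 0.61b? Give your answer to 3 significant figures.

P ≈ 0.705

The probability is P = ∫ |χ|² dx over [−0.61b, 0.61b].
With A² fixed by ∫|χ|² = 1, i.e. A² = (b)^(−1), substitute and integrate.
By symmetry take twice the x ≥ 0 contribution in numerator and denominator; the 2's cancel. In terms of u = x/b (A² and the length scale cancel between numerator and denominator), P = [∫_{0}^{0.61} e^(-2·u) du] / [∫_{0}^{∞} e^(-2·u) du].
Using ∫ e^(-2·u) du = -e^(-2·u)/2, the numerator is 1/2 - e^(-61/50)/2 and the denominator is 1/2.
Taking the ratio, P = 0.7048.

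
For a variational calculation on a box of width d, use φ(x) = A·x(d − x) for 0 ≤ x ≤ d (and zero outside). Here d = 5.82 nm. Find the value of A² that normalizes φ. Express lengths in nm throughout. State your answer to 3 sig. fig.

Normalization requires ∫|φ|² dx = 1, integrated from 0 to d.
Expanding the polynomial and integrating term by term, ∫|φ|² dx = A²·(d^5/30).
So A² = (d^5/30)^(−1).
Substituting d = 5.82 gives A² = 0.004493, so A = 0.06703.

A^2 ≈ 0.00449 nm^(-5)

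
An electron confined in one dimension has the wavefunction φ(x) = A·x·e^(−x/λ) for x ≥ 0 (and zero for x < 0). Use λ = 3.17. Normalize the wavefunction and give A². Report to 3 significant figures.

The normalization condition is ∫|φ|² dx = 1 from 0 to ∞.
Recall ∫₀^∞ x^m e^(−x/β) dx = m!·β^(m+1), with φ = A·x·e^(−x/λ), the integral evaluates to A²·[λ^3/4].
Setting this equal to 1 gives A² = 1/(λ^3/4).
Substituting λ = 3.17 gives A² = 0.1256, so A = 0.3544.

A^2 ≈ 0.126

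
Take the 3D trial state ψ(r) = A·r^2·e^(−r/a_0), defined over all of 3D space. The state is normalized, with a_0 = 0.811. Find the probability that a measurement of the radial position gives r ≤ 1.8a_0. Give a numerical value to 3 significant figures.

P ≈ 0.0733

P = ∫ |ψ|² 4πr² dr over r ≤ 1.8a_0.
The full normalization integral is A²·[45·π·a_0^7/2] = 1, fixing A².
Substituting u = r/a_0, A², 4π and the length scale all cancel in the ratio: P = ∫_{0}^{1.8} u^6·e^(-2·u) du / ∫_{0}^{∞} u^6·e^(-2·u) du.
With ∫ u^6·e^(-2·u) du = -(4·u^6 + 12·u^5 + 30·u^4 + 60·u^3 + 90·u^2 + 90·u + 45)·e^(-2·u)/8 + C, the region integral is ≈ 0.41216 and the full one is 45/8.
Taking the ratio yields P = 0.07327.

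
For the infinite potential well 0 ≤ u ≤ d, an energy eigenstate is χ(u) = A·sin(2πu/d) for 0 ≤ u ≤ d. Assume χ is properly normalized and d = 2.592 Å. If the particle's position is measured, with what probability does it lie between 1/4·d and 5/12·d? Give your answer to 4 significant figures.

P ≈ 0.2356

P = ∫_{1/4·d}^{5/12·d} |χ(u)|² du.
With A² fixed by ∫|χ|² = 1, i.e. A² = (d/2)^(−1), substitute and integrate.
Let t = u/d; then A² and the length scale cancel, so P = ∫_{1/4}^{5/12} sin(2·π·t)^2 dt ÷ ∫_{0}^{1} sin(2·π·t)^2 dt.
An antiderivative of sin(2·π·t)^2 is t/2 - sin(4·π·t)/(8·π); evaluating from 1/4 to 5/12 gives √(3)/(16·π) + 1/12, while the full integral is 1/2.
Evaluating gives P = (√(3)/8 + π/6)/π.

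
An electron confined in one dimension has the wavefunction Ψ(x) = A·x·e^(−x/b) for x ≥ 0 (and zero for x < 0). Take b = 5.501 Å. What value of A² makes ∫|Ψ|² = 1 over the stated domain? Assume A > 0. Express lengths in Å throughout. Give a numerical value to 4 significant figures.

Require ∫ |Ψ|² dx = 1 over the whole domain.
With ∫₀^∞ x^2 e^(−αx) dx = 2!/α^3, ∫|Ψ|² dx = A²·(b^3/4).
Hence A² = 1/[b^3/4].
Substituting b = 5.501 gives A² = 0.024029, so A = 0.15501.

A^2 ≈ 0.02403 Å^(-3)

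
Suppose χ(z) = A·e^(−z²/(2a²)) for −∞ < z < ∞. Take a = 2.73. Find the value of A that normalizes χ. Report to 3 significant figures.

We need A² ∫|f|² dz = 1, taking the integral from −∞ to ∞.
With χ = A·e^(−z²/(2a²)), the integral evaluates to A²·[√(π)·a].
Hence A² = 1/[√(π)·a].
Plugging in a = 2.73 yields A = 0.4546.

A ≈ 0.455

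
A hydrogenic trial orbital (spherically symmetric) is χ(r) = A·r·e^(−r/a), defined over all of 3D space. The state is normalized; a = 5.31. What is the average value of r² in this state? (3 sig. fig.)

By definition ⟨r²⟩ = ∫ r^2 |χ(r)|² 4πr² dr.
The ratio of the moment integral to the normalization integral gives ⟨r²⟩ = 15·a^2/2.
Putting a = 5.31 gives 211.5.

⟨r^2⟩ ≈ 211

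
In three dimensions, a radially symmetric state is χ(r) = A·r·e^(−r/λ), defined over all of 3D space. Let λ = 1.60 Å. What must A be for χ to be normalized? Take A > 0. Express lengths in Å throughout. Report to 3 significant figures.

Normalization requires ∫|χ|² 4πr² dr = 1, integrated from 0 to ∞.
Recall ∫₀^∞ r^m e^(−r/β) dr = m!·β^(m+1), ∫|χ|² 4πr² dr = A²·(3·π·λ^5).
Plugging in λ = 1.60 yields A = 0.1006.

A ≈ 0.101 Å^(-5/2)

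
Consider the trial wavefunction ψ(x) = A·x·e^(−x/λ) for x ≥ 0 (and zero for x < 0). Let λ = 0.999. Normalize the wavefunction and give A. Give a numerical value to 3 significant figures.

A ≈ 2.00

The normalization condition is ∫|ψ|² dx = 1 from 0 to ∞.
Using ∫₀^∞ xⁿ e^(−αx) dx = n!/αⁿ⁺¹, with ψ = A·x·e^(−x/λ), the integral evaluates to A²·[λ^3/4].
Setting this equal to 1 gives A² = 1/(λ^3/4).
Substituting λ = 0.999 gives A² = 4.012, so A = 2.003.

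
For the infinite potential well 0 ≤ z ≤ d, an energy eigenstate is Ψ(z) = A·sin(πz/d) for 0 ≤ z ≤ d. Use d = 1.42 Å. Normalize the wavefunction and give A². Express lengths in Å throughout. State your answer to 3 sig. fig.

Normalization requires ∫|Ψ|² dz = 1, integrated from 0 to d.
With ∫₀^d sin²(nπz/d) dz = d/2, with Ψ = A·sin(πz/d), the integral evaluates to A²·[d/2].
Hence A² = 1/[d/2].
With d = 1.42: A² = 1.408 and A = 1.187.

A^2 ≈ 1.41 Å^(-1)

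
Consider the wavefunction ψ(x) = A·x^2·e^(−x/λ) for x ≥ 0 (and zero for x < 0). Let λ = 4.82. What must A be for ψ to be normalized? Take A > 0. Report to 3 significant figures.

Require ∫ |ψ|² dx = 1 over the whole domain.
Recall ∫₀^∞ x^m e^(−x/β) dx = m!·β^(m+1), carrying out the integral gives A² · 3·λ^5/4.
So A² = (3·λ^5/4)^(−1).
With λ = 4.82: A² = 0.0005125 and A = 0.02264.

A ≈ 0.0226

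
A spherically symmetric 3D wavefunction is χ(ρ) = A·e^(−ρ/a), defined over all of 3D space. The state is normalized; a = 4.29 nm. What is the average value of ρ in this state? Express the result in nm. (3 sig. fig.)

⟨ρ⟩ ≈ 6.44 nm

By definition ⟨ρ⟩ = ∫ ρ |χ(ρ)|² 4πρ² dρ.
Recall ∫₀^∞ ρ^m e^(−ρ/β) dρ = m!·β^(m+1), the ratio of the moment integral to the normalization integral gives ⟨ρ⟩ = 3·a/2.
With a = 4.29, ⟨ρ⟩ = 6.435.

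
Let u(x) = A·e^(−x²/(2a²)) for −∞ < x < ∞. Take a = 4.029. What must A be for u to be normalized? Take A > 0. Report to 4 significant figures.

Normalization requires ∫|u|² dx = 1, integrated from −∞ to ∞.
Using the Gaussian integral ∫_{−∞}^{∞} e^(−αx²) dx = √(π/α), with u = A·e^(−x²/(2a²)), the integral evaluates to A²·[√(π)·a].
So A² = (√(π)·a)^(−1).
Plugging in a = 4.029 yields A = 0.37421.

A ≈ 0.3742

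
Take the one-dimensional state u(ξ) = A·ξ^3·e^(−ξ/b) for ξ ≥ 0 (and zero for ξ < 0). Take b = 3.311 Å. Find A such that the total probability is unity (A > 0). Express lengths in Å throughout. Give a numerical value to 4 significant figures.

The normalization condition is ∫|u|² dξ = 1 from 0 to ∞.
Using ∫₀^∞ ξⁿ e^(−αξ) dξ = n!/αⁿ⁺¹, carrying out the integral gives A² · 45·b^7/8.
With b = 3.311: A² = 0.000040753 and A = 0.0063838.

A ≈ 0.006384 Å^(-7/2)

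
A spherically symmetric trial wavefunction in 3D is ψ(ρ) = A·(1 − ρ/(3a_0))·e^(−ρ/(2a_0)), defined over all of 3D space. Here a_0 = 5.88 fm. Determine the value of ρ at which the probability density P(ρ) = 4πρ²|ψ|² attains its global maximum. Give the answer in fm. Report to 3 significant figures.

ρ ≈ 5.88 fm

Set d/dρ [P(ρ) = 4πρ²|ψ|²] = 0 and solve for ρ > 0.
Solving yields ρ = a_0.
With a_0 = 5.88, the most probable radial distance is 5.880 fm.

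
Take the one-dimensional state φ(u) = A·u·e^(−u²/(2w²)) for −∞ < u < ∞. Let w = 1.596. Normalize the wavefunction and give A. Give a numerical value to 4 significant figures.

A ≈ 0.5268

Normalization requires ∫|φ|² du = 1, integrated from −∞ to ∞.
Carrying out the integral gives A² · √(π)·w^3/2.
Plugging in w = 1.596 yields A = 0.52684.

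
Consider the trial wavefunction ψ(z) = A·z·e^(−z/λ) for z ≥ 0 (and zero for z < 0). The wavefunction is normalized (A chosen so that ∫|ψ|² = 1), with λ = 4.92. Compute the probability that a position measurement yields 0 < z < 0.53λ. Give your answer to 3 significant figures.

P ≈ 0.0917

P = ∫_{0}^{0.53λ} |ψ(z)|² dz.
With A² fixed by ∫|ψ|² = 1, i.e. A² = (λ^3/4)^(−1), substitute and integrate.
Substituting u = z/λ, A² and the length scale cancel in the ratio: P = ∫_{0}^{0.53} u^2·e^(-2·u) du / ∫_{0}^{∞} u^2·e^(-2·u) du.
With ∫ u^2·e^(-2·u) du = -(2·u^2 + 2·u + 1)·e^(-2·u)/4 + C, the region integral is ≈ 0.022916 and the full one is 1/4.
This works out to P = 0.09166.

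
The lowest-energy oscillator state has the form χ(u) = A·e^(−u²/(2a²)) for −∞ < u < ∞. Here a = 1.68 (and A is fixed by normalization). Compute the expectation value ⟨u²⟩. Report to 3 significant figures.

⟨u^2⟩ ≈ 1.41

By definition ⟨u²⟩ = ∫ u^2 |χ(u)|² du.
With ∫_{−∞}^{∞} u^(2m) e^(−αu²) du = (2m−1)!!·√π / (2^m α^(m+1/2)), the ratio of the moment integral to the normalization integral gives ⟨u²⟩ = a^2/2.
Putting a = 1.68 gives 1.411.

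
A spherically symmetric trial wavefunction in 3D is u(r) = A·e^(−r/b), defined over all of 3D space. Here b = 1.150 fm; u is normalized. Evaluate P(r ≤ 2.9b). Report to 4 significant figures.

P ≈ 0.9285

With dV = 4πr²dr, the probability is ∫|u|² dV over r ≤ 2.9b.
The full normalization integral is A²·[π·b^3] = 1, fixing A².
In terms of t = r/b (A², 4π and the length scale all cancel between numerator and denominator), P = [∫_{0}^{2.9} t^2·e^(-2·t) dt] / [∫_{0}^{∞} t^2·e^(-2·t) dt].
An antiderivative of t^2·e^(-2·t) is -(2·t^2 + 2·t + 1)·e^(-2·t)/4; evaluating from 0 to 2.9 gives 1/4 - 1181·e^(-29/5)/200, while the full integral is 1/4.
The region integral divided by the full integral gives P = 0.92849.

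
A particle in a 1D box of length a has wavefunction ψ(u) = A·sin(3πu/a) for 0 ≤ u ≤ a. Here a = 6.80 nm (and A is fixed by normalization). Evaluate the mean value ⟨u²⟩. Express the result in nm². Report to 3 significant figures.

By definition ⟨u²⟩ = ∫ u^2 |ψ(u)|² du.
Since the A² factors cancel between numerator and denominator, ⟨u²⟩ = -a^2/(18·π^2) + a^2/3.
Putting a = 6.80 gives 15.15.

⟨u^2⟩ ≈ 15.2 nm^2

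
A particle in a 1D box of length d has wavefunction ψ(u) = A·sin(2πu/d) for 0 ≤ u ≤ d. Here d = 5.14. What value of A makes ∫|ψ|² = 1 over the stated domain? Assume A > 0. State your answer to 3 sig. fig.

A ≈ 0.624

The normalization condition is ∫|ψ|² du = 1 from 0 to d.
With ψ = A·sin(2πu/d), the integral evaluates to A²·[d/2].
Substituting d = 5.14 gives A² = 0.3891, so A = 0.6238.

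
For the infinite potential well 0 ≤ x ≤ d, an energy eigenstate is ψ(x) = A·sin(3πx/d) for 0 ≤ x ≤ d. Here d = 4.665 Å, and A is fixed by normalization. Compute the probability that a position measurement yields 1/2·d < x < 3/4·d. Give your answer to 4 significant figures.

P ≈ 0.1969

|ψ|² is the probability density, so P = ∫_{1/2·d}^{3/4·d} |ψ|² dx.
With A² fixed by ∫|ψ|² = 1, i.e. A² = (d/2)^(−1), substitute and integrate.
In terms of u = x/d (A² and the length scale cancel between numerator and denominator), P = [∫_{1/2}^{3/4} sin(3·π·u)^2 du] / [∫_{0}^{1} sin(3·π·u)^2 du].
With ∫ sin(3·π·u)^2 du = u/2 - sin(6·π·u)/(12·π) + C, the region integral is 1/8 - 1/(12·π) and the full one is 1/2.
Taking the ratio, P = (-2 + 3·π)/(12·π).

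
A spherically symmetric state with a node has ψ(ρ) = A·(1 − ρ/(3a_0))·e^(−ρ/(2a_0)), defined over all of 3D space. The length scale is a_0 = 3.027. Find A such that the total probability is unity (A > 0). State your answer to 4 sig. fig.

A ≈ 0.06560

We need A² ∫|f|² 4πρ² dρ = 1, taking the integral from 0 to ∞.
Recall ∫₀^∞ ρ^m e^(−ρ/β) dρ = m!·β^(m+1), with ψ = A·(1 − ρ/(3a_0))·e^(−ρ/(2a_0)), the integral evaluates to A²·[8·π·a_0^3/3].
Setting this equal to 1 gives A² = 1/(8·π·a_0^3/3).
Substituting a_0 = 3.027 gives A² = 0.0043037, so A = 0.065603.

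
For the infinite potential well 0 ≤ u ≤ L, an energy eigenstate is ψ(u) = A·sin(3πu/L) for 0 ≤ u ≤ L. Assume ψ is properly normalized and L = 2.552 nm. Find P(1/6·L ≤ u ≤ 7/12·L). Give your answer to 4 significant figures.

P ≈ 0.4697

The probability is P = ∫ |ψ|² du over [1/6·L, 7/12·L].
Since A² = 1/(L/2), this is the region integral divided by the full normalization integral.
In terms of t = u/L (A² and the length scale cancel between numerator and denominator), P = [∫_{1/6}^{7/12} sin(3·π·t)^2 dt] / [∫_{0}^{1} sin(3·π·t)^2 dt].
Using ∫ sin(3·π·t)^2 dt = t/2 - sin(6·π·t)/(12·π), the numerator is 1/(12·π) + 5/24 and the denominator is 1/2.
Evaluating gives P = (2 + 5·π)/(12·π).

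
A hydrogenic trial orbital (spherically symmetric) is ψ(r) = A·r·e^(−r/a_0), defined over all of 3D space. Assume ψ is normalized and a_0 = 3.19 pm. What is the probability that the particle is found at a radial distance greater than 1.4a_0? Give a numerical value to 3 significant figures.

Integrate the radial probability density 4πr²|ψ|² over r > 1.4a_0.
The full normalization integral is A²·[3·π·a_0^5] = 1, fixing A².
In terms of u = r/a_0 (A², 4π and the length scale all cancel between numerator and denominator), P = [∫_{1.4}^{∞} u^4·e^(-2·u) du] / [∫_{0}^{∞} u^4·e^(-2·u) du].
Using ∫ u^4·e^(-2·u) du = -(u^4/2 + u^3 + 3·u^2/2 + 3·u/2 + 3/4)·e^(-2·u), the numerator is ≈ 0.63576 and the denominator is 3/4.
Taking the ratio yields P = 0.8477.

P ≈ 0.848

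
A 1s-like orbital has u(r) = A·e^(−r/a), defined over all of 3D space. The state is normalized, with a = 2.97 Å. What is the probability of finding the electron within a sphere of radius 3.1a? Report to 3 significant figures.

P ≈ 0.946

P = ∫ |u|² 4πr² dr over r ≤ 3.1a.
A² is fixed by ∫₀^∞ 4πr²|u|² dr = 1, i.e. A² = (π·a^3)^(−1).
Let t = r/a; then A², 4π and the length scale all cancel, so P = ∫_{0}^{3.1} t^2·e^(-2·t) dt ÷ ∫_{0}^{∞} t^2·e^(-2·t) dt.
With ∫ t^2·e^(-2·t) dt = -(2·t^2 + 2·t + 1)·e^(-2·t)/4 + C, the region integral is 1/4 - 1321·e^(-31/5)/200 and the full one is 1/4.
Taking the ratio yields P = 0.9464.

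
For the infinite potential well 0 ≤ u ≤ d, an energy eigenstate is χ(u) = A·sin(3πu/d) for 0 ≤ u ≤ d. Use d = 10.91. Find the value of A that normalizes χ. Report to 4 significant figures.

Normalization requires ∫|χ|² du = 1, integrated from 0 to d.
∫|χ|² du = A²·(d/2).
So A² = (d/2)^(−1).
With d = 10.91: A² = 0.18332 and A = 0.42816.

A ≈ 0.4282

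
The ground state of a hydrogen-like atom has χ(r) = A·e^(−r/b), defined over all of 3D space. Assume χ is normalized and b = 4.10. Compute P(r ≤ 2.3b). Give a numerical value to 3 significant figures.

Integrate the radial probability density 4πr²|χ|² over r ≤ 2.3b.
A² is fixed by ∫₀^∞ 4πr²|χ|² dr = 1, i.e. A² = (π·b^3)^(−1).
Substituting u = r/b, A², 4π and the length scale all cancel in the ratio: P = ∫_{0}^{2.3} u^2·e^(-2·u) du / ∫_{0}^{∞} u^2·e^(-2·u) du.
An antiderivative of u^2·e^(-2·u) is -(2·u^2 + 2·u + 1)·e^(-2·u)/4; evaluating from 0 to 2.3 gives 1/4 - 809·e^(-23/5)/200, while the full integral is 1/4.
This evaluates to P = 0.8374.

P ≈ 0.837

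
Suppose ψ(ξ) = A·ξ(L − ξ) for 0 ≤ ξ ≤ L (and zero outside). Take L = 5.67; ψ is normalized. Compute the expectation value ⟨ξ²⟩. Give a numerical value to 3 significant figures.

⟨ξ^2⟩ ≈ 9.19

By definition ⟨ξ²⟩ = ∫ ξ^2 |ψ(ξ)|² dξ.
Since the A² factors cancel between numerator and denominator, ⟨ξ²⟩ = 2·L^2/7.
With L = 5.67, ⟨ξ^2⟩ = 9.185.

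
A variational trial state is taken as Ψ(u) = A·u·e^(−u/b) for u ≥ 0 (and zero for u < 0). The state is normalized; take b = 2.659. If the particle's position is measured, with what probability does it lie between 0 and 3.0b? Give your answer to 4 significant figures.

P ≈ 0.9380

P = ∫_{0}^{3.0b} |Ψ(u)|² du.
Since A² = 1/(b^3/4), this is the region integral divided by the full normalization integral.
Let t = u/b; then A² and the length scale cancel, so P = ∫_{0}^{3.0} t^2·e^(-2·t) dt ÷ ∫_{0}^{∞} t^2·e^(-2·t) dt.
With ∫ t^2·e^(-2·t) dt = -(2·t^2 + 2·t + 1)·e^(-2·t)/4 + C, the region integral is 1/4 - 25·e^(-6)/4 and the full one is 1/4.
Evaluating gives P = 0.93803.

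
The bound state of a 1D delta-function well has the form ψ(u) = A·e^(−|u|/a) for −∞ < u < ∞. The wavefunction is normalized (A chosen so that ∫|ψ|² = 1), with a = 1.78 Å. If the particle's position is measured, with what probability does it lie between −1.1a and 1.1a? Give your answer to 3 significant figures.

P ≈ 0.889

The probability is P = ∫ |ψ|² du over [−1.1a, 1.1a].
Since A² = 1/(a), this is the region integral divided by the full normalization integral.
Both integrals are even about u = 0, so only the u ≥ 0 halves are needed (the factors of 2 cancel). Let t = u/a; then A² and the length scale cancel, so P = ∫_{0}^{1.1} e^(-2·t) dt ÷ ∫_{0}^{∞} e^(-2·t) dt.
Using ∫ e^(-2·t) dt = -e^(-2·t)/2, the numerator is 1/2 - e^(-11/5)/2 and the denominator is 1/2.
Taking the ratio, P = 0.8892.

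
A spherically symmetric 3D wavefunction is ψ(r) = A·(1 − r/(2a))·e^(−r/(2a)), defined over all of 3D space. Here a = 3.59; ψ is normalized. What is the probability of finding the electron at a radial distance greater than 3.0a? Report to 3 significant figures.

P ≈ 0.927

P = ∫ |ψ|² 4πr² dr over r > 3.0a.
A² is fixed by ∫₀^∞ 4πr²|ψ|² dr = 1, i.e. A² = (8·π·a^3)^(−1).
Let u = r/a; then A², 4π and the length scale all cancel, so P = ∫_{3.0}^{∞} u^2·(1 - u/2)^2·e^(-u) du ÷ ∫_{0}^{∞} u^2·(1 - u/2)^2·e^(-u) du.
Using ∫ u^2·(1 - u/2)^2·e^(-u) du = -(u^4/4 + u^2 + 2·u + 2)·e^(-u), the numerator is 149·e^(-3)/4 and the denominator is 2.
The region integral divided by the full integral gives P = 0.9273.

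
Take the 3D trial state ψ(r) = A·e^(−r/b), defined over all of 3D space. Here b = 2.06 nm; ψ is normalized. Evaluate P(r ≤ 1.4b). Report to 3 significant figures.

P ≈ 0.531

Integrate the radial probability density 4πr²|ψ|² over r ≤ 1.4b.
Normalization gives A² = 1/(π·b^3).
Let u = r/b; then A², 4π and the length scale all cancel, so P = ∫_{0}^{1.4} u^2·e^(-2·u) du ÷ ∫_{0}^{∞} u^2·e^(-2·u) du.
An antiderivative of u^2·e^(-2·u) is -(2·u^2 + 2·u + 1)·e^(-2·u)/4; evaluating from 0 to 1.4 gives 1/4 - 193·e^(-14/5)/100, while the full integral is 1/4.
The region integral divided by the full integral gives P = 0.5305.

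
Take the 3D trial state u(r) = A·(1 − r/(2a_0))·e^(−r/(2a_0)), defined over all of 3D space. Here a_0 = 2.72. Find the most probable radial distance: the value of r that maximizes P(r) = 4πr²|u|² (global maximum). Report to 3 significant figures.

Differentiate P(r) = 4πr²|u|² with respect to r and set to zero.
This gives r = a_0·(√(5) + 3).
With a_0 = 2.72, the most probable radial distance is 14.24.

r ≈ 14.2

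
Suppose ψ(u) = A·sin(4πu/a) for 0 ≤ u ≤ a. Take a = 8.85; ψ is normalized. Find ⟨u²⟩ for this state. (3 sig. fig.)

⟨u^2⟩ ≈ 25.9

The expectation value is the |ψ|²-weighted average of u^2: ∫ u^2|ψ|² du.
Since the A² factors cancel between numerator and denominator, ⟨u²⟩ = -a^2/(32·π^2) + a^2/3.
Putting a = 8.85 gives 25.86.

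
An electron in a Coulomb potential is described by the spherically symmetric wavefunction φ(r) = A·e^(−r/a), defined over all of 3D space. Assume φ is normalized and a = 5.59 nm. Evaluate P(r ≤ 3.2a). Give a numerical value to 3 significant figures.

P ≈ 0.954

With dV = 4πr²dr, the probability is ∫|φ|² dV over r ≤ 3.2a.
Normalization gives A² = 1/(π·a^3).
In terms of u = r/a (A², 4π and the length scale all cancel between numerator and denominator), P = [∫_{0}^{3.2} u^2·e^(-2·u) du] / [∫_{0}^{∞} u^2·e^(-2·u) du].
An antiderivative of u^2·e^(-2·u) is -(2·u^2 + 2·u + 1)·e^(-2·u)/4; evaluating from 0 to 3.2 gives 1/4 - 697·e^(-32/5)/100, while the full integral is 1/4.
The region integral divided by the full integral gives P = 0.9537.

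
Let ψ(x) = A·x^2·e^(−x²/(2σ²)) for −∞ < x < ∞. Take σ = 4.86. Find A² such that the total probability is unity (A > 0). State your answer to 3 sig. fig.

The normalization condition is ∫|ψ|² dx = 1 from −∞ to ∞.
With ∫_{−∞}^{∞} x^(2m) e^(−αx²) dx = (2m−1)!!·√π / (2^m α^(m+1/2)), carrying out the integral gives A² · 3·√(π)·σ^5/4.
With σ = 4.86: A² = 0.0002774 and A = 0.01666.

A^2 ≈ 0.000277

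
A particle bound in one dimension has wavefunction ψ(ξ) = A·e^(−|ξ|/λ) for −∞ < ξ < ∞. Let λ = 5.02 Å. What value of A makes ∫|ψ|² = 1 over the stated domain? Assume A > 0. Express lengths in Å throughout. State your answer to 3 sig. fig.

A ≈ 0.446 Å^(-1/2)

The normalization condition is ∫|ψ|² dξ = 1 from −∞ to ∞.
Recall ∫₀^∞ ξ^m e^(−ξ/β) dξ = m!·β^(m+1), the integral (without the A² prefactor) comes out to λ.
So A² = (λ)^(−1).
With λ = 5.02: A² = 0.1992 and A = 0.4463.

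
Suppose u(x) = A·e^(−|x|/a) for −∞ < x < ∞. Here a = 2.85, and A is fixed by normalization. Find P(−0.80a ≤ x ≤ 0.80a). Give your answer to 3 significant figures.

P ≈ 0.798

The probability is P = ∫ |u|² dx over [−0.80a, 0.80a].
The normalization integral ∫|u|²dx over the whole domain equals a·A², and A² cancels in the ratio.
Both integrals are even about x = 0, so only the x ≥ 0 halves are needed (the factors of 2 cancel). Substituting t = x/a, A² and the length scale cancel in the ratio: P = ∫_{0}^{0.80} e^(-2·t) dt / ∫_{0}^{∞} e^(-2·t) dt.
With ∫ e^(-2·t) dt = -e^(-2·t)/2 + C, the region integral is 1/2 - e^(-8/5)/2 and the full one is 1/2.
Taking the ratio, P = 0.7981.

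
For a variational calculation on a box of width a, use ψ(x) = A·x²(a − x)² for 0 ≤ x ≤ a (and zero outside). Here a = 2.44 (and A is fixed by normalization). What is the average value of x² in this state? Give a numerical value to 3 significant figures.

⟨x^2⟩ ≈ 1.62

⟨x²⟩ = ∫ x^2 |ψ|² dx over the full domain.
Evaluating both integrals, ⟨x²⟩ = 3·a^2/11.
Putting a = 2.44 gives 1.624.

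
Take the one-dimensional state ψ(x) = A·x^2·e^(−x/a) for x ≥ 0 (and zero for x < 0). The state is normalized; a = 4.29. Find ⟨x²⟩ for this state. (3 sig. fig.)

⟨x²⟩ = ∫ x^2 |ψ|² dx over the full domain.
Recall ∫₀^∞ x^m e^(−x/β) dx = m!·β^(m+1), since the A² factors cancel between numerator and denominator, ⟨x²⟩ = 15·a^2/2.
Putting a = 4.29 gives 138.0.

⟨x^2⟩ ≈ 138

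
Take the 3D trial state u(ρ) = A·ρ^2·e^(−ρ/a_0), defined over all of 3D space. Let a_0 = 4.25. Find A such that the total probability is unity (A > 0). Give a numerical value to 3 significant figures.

We need A² ∫|f|² 4πρ² dρ = 1, taking the integral from 0 to ∞.
Recall ∫₀^∞ ρ^m e^(−ρ/β) dρ = m!·β^(m+1), carrying out the integral gives A² · 45·π·a_0^7/2.
Substituting a_0 = 4.25 gives A² = 5.649E-7, so A = 0.0007516.

A ≈ 0.000752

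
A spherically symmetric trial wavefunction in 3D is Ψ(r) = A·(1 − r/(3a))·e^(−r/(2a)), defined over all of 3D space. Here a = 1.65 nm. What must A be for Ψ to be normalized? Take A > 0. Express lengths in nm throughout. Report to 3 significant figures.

A ≈ 0.163 nm^(-3/2)

Normalization requires ∫|Ψ|² 4πr² dr = 1, integrated from 0 to ∞.
(Spherical symmetry: dV = 4πr² dr.)
Recall ∫₀^∞ r^m e^(−r/β) dr = m!·β^(m+1), with Ψ = A·(1 − r/(3a))·e^(−r/(2a)), the integral evaluates to A²·[8·π·a^3/3].
Hence A² = 1/[8·π·a^3/3].
With a = 1.65: A² = 0.02657 and A = 0.1630.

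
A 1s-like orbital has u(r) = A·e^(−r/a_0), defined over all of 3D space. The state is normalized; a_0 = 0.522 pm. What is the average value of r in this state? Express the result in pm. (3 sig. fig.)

By definition ⟨r⟩ = ∫ r |u(r)|² 4πr² dr.
The ratio of the moment integral to the normalization integral gives ⟨r⟩ = 3·a_0/2.
Putting a_0 = 0.522 gives 0.7830.

⟨r⟩ ≈ 0.783 pm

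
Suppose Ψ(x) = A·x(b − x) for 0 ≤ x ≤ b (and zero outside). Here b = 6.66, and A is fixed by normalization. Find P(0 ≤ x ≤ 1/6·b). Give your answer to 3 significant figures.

|Ψ|² is the probability density, so P = ∫_{0}^{1/6·b} |Ψ|² dx.
With A² fixed by ∫|Ψ|² = 1, i.e. A² = (b^5/30)^(−1), substitute and integrate.
Substituting u = x/b, A² and the length scale cancel in the ratio: P = ∫_{0}^{1/6} u^2·(1 - u)^2 du / ∫_{0}^{1} u^2·(1 - u)^2 du.
Using ∫ u^2·(1 - u)^2 du = u^3·(6·u^2 - 15·u + 10)/30, the numerator is ≈ 0.0011831 and the denominator is 1/30.
Evaluating gives P = 23/648.

P ≈ 0.0355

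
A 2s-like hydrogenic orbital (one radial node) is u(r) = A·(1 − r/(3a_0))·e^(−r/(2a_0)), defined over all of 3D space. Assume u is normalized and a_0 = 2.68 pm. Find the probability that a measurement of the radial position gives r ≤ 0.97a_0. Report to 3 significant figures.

P = ∫ |u|² 4πr² dr over r ≤ 0.97a_0.
A² is fixed by ∫₀^∞ 4πr²|u|² dr = 1, i.e. A² = (8·π·a_0^3/3)^(−1).
In terms of t = r/a_0 (A², 4π and the length scale all cancel between numerator and denominator), P = [∫_{0}^{0.97} t^2·(1 - t/3)^2·e^(-t) dt] / [∫_{0}^{∞} t^2·(1 - t/3)^2·e^(-t) dt].
With ∫ t^2·(1 - t/3)^2·e^(-t) dt = (-t^4 + 2·t^3 - 3·t^2 - 6·t - 6)·e^(-t)/9 + C, the region integral is ≈ 0.089507 and the full one is 2/3.
This evaluates to P = 0.1343.

P ≈ 0.134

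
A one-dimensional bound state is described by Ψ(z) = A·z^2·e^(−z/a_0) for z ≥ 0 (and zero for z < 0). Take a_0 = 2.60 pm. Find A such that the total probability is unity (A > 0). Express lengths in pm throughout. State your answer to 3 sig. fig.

A ≈ 0.106 pm^(-5/2)

We need A² ∫|f|² dz = 1, taking the integral from 0 to ∞.
Using ∫₀^∞ zⁿ e^(−αz) dz = n!/αⁿ⁺¹, the integral (without the A² prefactor) comes out to 3·a_0^5/4.
So A² = (3·a_0^5/4)^(−1).
Plugging in a_0 = 2.60 yields A = 0.1059.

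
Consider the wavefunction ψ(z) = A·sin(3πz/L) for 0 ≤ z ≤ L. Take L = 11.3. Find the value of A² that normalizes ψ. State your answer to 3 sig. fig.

A^2 ≈ 0.177

Require ∫ |ψ|² dz = 1 over the whole domain.
Carrying out the integral gives A² · L/2.
So A² = (L/2)^(−1).
Plugging in L = 11.3 yields A = 0.4207.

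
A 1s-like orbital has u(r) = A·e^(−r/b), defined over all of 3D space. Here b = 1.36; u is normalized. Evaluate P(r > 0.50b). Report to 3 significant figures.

Integrate the radial probability density 4πr²|u|² over r > 0.50b.
The full normalization integral is A²·[π·b^3] = 1, fixing A².
Substituting t = r/b, A², 4π and the length scale all cancel in the ratio: P = ∫_{0.50}^{∞} t^2·e^(-2·t) dt / ∫_{0}^{∞} t^2·e^(-2·t) dt.
With ∫ t^2·e^(-2·t) dt = -(2·t^2 + 2·t + 1)·e^(-2·t)/4 + C, the region integral is 5·e^(-1)/8 and the full one is 1/4.
Taking the ratio yields P = 0.9197.

P ≈ 0.920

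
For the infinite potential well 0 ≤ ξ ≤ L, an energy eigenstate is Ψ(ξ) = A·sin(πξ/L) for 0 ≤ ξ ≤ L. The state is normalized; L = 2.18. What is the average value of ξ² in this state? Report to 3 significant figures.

⟨ξ^2⟩ ≈ 1.34

The expectation value is the |Ψ|²-weighted average of ξ^2: ∫ ξ^2|Ψ|² dξ.
Since the A² factors cancel between numerator and denominator, ⟨ξ²⟩ = -L^2/(2·π^2) + L^2/3.
With L = 2.18, ⟨ξ^2⟩ = 1.343.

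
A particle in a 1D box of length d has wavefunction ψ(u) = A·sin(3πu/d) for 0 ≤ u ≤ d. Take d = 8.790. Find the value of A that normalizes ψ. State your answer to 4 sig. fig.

We need A² ∫|f|² du = 1, taking the integral from 0 to d.
Using sin²θ = (1 − cos 2θ)/2, carrying out the integral gives A² · d/2.
With d = 8.790: A² = 0.22753 and A = 0.47700.

A ≈ 0.4770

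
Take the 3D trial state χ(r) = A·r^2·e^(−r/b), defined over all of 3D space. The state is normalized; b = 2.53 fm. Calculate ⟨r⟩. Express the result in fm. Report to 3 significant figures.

By definition ⟨r⟩ = ∫ r |χ(r)|² 4πr² dr.
The ratio of the moment integral to the normalization integral gives ⟨r⟩ = 7·b/2.
Putting b = 2.53 gives 8.855.

⟨r⟩ ≈ 8.86 fm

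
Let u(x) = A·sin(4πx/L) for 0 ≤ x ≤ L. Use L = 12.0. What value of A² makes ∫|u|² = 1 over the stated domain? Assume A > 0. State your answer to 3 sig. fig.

We need A² ∫|f|² dx = 1, taking the integral from 0 to L.
With u = A·sin(4πx/L), the integral evaluates to A²·[L/2].
Hence A² = 1/[L/2].
With L = 12.0: A² = 0.1667 and A = 0.4082.

A^2 ≈ 0.167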